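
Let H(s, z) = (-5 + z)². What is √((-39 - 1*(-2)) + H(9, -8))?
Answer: 2*√33 ≈ 11.489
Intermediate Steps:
√((-39 - 1*(-2)) + H(9, -8)) = √((-39 - 1*(-2)) + (-5 - 8)²) = √((-39 + 2) + (-13)²) = √(-37 + 169) = √132 = 2*√33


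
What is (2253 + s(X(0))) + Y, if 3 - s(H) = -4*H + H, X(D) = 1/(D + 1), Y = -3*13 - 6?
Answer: 2214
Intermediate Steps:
Y = -45 (Y = -39 - 6 = -45)
X(D) = 1/(1 + D)
s(H) = 3 + 3*H (s(H) = 3 - (-4*H + H) = 3 - (-3)*H = 3 + 3*H)
(2253 + s(X(0))) + Y = (2253 + (3 + 3/(1 + 0))) - 45 = (2253 + (3 + 3/1)) - 45 = (2253 + (3 + 3*1)) - 45 = (2253 + (3 + 3)) - 45 = (2253 + 6) - 45 = 2259 - 45 = 2214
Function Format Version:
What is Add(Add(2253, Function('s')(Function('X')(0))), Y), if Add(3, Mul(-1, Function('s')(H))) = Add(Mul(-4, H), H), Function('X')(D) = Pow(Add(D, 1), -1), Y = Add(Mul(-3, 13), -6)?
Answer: 2214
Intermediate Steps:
Y = -45 (Y = Add(-39, -6) = -45)
Function('X')(D) = Pow(Add(1, D), -1)
Function('s')(H) = Add(3, Mul(3, H)) (Function('s')(H) = Add(3, Mul(-1, Add(Mul(-4, H), H))) = Add(3, Mul(-1, Mul(-3, H))) = Add(3, Mul(3, H)))
Add(Add(2253, Function('s')(Function('X')(0))), Y) = Add(Add(2253, Add(3, Mul(3, Pow(Add(1, 0), -1)))), -45) = Add(Add(2253, Add(3, Mul(3, Pow(1, -1)))), -45) = Add(Add(2253, Add(3, Mul(3, 1))), -45) = Add(Add(2253, Add(3, 3)), -45) = Add(Add(2253, 6), -45) = Add(2259, -45) = 2214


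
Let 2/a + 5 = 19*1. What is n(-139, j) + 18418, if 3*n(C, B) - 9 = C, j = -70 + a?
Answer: 55124/3 ≈ 18375.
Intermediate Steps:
a = ⅐ (a = 2/(-5 + 19*1) = 2/(-5 + 19) = 2/14 = 2*(1/14) = ⅐ ≈ 0.14286)
j = -489/7 (j = -70 + ⅐ = -489/7 ≈ -69.857)
n(C, B) = 3 + C/3
n(-139, j) + 18418 = (3 + (⅓)*(-139)) + 18418 = (3 - 139/3) + 18418 = -130/3 + 18418 = 55124/3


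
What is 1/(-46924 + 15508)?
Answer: -1/31416 ≈ -3.1831e-5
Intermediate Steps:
1/(-46924 + 15508) = 1/(-31416) = -1/31416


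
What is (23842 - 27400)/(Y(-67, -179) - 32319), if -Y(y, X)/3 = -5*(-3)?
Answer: 593/5394 ≈ 0.10994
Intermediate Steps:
Y(y, X) = -45 (Y(y, X) = -(-15)*(-3) = -3*15 = -45)
(23842 - 27400)/(Y(-67, -179) - 32319) = (23842 - 27400)/(-45 - 32319) = -3558/(-32364) = -3558*(-1/32364) = 593/5394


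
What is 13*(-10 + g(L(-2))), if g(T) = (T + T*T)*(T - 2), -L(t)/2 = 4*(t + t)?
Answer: 411710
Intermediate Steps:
L(t) = -16*t (L(t) = -8*(t + t) = -8*2*t = -16*t)
g(T) = (-2 + T)*(T + T²) (g(T) = (T + T²)*(-2 + T) = (-2 + T)*(T + T²))
13*(-10 + g(L(-2))) = 13*(-10 + (-16*(-2))*(-2 + (-16*(-2))² - (-16)*(-2))) = 13*(-10 + 32*(-2 + 32² - 1*32)) = 13*(-10 + 32*(-2 + 1024 - 32)) = 13*(-10 + 32*990) = 13*(-10 + 31680) = 13*31670 = 411710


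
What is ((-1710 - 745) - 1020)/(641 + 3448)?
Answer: -3475/4089 ≈ -0.84984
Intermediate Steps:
((-1710 - 745) - 1020)/(641 + 3448) = (-2455 - 1020)/4089 = -3475*1/4089 = -3475/4089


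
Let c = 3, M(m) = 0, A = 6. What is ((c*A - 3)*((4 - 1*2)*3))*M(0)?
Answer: 0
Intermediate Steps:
((c*A - 3)*((4 - 1*2)*3))*M(0) = ((3*6 - 3)*((4 - 1*2)*3))*0 = ((18 - 3)*((4 - 2)*3))*0 = (15*(2*3))*0 = (15*6)*0 = 90*0 = 0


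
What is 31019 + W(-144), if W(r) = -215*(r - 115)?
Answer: 86704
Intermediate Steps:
W(r) = 24725 - 215*r (W(r) = -215*(-115 + r) = 24725 - 215*r)
31019 + W(-144) = 31019 + (24725 - 215*(-144)) = 31019 + (24725 + 30960) = 31019 + 55685 = 86704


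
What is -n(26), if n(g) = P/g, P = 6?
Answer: -3/13 ≈ -0.23077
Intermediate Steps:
n(g) = 6/g
-n(26) = -6/26 = -1*3/13 = -3/13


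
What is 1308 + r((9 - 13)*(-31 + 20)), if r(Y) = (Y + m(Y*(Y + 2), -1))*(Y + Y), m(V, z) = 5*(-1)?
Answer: 4740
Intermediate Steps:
m(V, z) = -5
r(Y) = 2*Y*(-5 + Y) (r(Y) = (Y - 5)*(Y + Y) = (-5 + Y)*(2*Y) = 2*Y*(-5 + Y))
1308 + r((9 - 13)*(-31 + 20)) = 1308 + 2*((9 - 13)*(-31 + 20))*(-5 + (9 - 13)*(-31 + 20)) = 1308 + 2*(-4*(-11))*(-5 - 4*(-11)) = 1308 + 2*44*(-5 + 44) = 1308 + 2*44*39 = 1308 + 3432 = 4740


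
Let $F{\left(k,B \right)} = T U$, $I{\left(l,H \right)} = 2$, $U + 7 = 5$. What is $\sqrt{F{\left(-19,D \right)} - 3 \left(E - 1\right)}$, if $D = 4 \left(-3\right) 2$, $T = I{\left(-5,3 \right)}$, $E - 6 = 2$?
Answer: $5 i \approx 5.0 i$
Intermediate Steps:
$U = -2$ ($U = -7 + 5 = -2$)
$E = 8$ ($E = 6 + 2 = 8$)
$T = 2$
$D = -24$ ($D = \left(-12\right) 2 = -24$)
$F{\left(k,B \right)} = -4$ ($F{\left(k,B \right)} = 2 \left(-2\right) = -4$)
$\sqrt{F{\left(-19,D \right)} - 3 \left(E - 1\right)} = \sqrt{-4 - 3 \left(8 - 1\right)} = \sqrt{-4 - 21} = \sqrt{-25} = 5 i$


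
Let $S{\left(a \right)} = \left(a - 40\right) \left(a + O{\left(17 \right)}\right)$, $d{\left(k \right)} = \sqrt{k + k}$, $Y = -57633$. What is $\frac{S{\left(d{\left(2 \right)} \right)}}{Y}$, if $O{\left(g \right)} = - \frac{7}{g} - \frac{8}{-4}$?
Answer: $\frac{2318}{979761} \approx 0.0023659$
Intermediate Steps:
$O{\left(g \right)} = 2 - \frac{7}{g}$ ($O{\left(g \right)} = - \frac{7}{g} - -2 = - \frac{7}{g} + 2 = 2 - \frac{7}{g}$)
$d{\left(k \right)} = \sqrt{2} \sqrt{k}$ ($d{\left(k \right)} = \sqrt{2 k} = \sqrt{2} \sqrt{k}$)
$S{\left(a \right)} = \left(-40 + a\right) \left(\frac{27}{17} + a\right)$ ($S{\left(a \right)} = \left(a - 40\right) \left(a + \left(2 - \frac{7}{17}\right)\right) = \left(-40 + a\right) \left(a + \left(2 - \frac{7}{17}\right)\right) = \left(-40 + a\right) \left(a + \frac{27}{17}\right) = \left(-40 + a\right) \left(\frac{27}{17} + a\right)$)
$\frac{S{\left(d{\left(2 \right)} \right)}}{Y} = \frac{- \frac{1080}{17} + \left(\sqrt{2} \sqrt{2}\right)^{2} - \frac{653 \sqrt{2} \sqrt{2}}{17}}{-57633} = \left(- \frac{1080}{17} + 2^{2} - \frac{1306}{17}\right) \left(- \frac{1}{57633}\right) = \left(- \frac{1080}{17} + 4 - \frac{1306}{17}\right) \left(- \frac{1}{57633}\right) = \left(- \frac{2318}{17}\right) \left(- \frac{1}{57633}\right) = \frac{2318}{979761}$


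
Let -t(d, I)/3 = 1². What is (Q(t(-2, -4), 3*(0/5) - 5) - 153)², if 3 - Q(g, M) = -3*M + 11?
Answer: 30976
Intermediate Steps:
t(d, I) = -3 (t(d, I) = -3*1² = -3*1 = -3)
Q(g, M) = -8 + 3*M (Q(g, M) = 3 - (-3*M + 11) = 3 - (11 - 3*M) = 3 + (-11 + 3*M) = -8 + 3*M)
(Q(t(-2, -4), 3*(0/5) - 5) - 153)² = ((-8 + 3*(3*(0/5) - 5)) - 153)² = ((-8 + 3*(3*(0*(⅕)) - 5)) - 153)² = ((-8 + 3*(3*0 - 5)) - 153)² = ((-8 + 3*(0 - 5)) - 153)² = ((-8 + 3*(-5)) - 153)² = ((-8 - 15) - 153)² = (-23 - 153)² = (-176)² = 30976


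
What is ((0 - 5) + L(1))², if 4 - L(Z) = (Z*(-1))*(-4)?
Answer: 25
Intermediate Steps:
L(Z) = 4 - 4*Z (L(Z) = 4 - Z*(-1)*(-4) = 4 - (-Z)*(-4) = 4 - 4*Z)
((0 - 5) + L(1))² = ((0 - 5) + (4 - 4*1))² = (-5 + (4 - 4))² = (-5 + 0)² = (-5)² = 25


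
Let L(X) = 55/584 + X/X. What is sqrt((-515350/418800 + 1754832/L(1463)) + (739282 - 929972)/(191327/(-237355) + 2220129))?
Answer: sqrt(199739590289562881614294365781924510)/352905550057556 ≈ 1266.4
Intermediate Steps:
L(X) = 639/584 (L(X) = 55*(1/584) + 1 = 55/584 + 1 = 639/584)
sqrt((-515350/418800 + 1754832/L(1463)) + (739282 - 929972)/(191327/(-237355) + 2220129)) = sqrt((-515350/418800 + 1754832/(639/584)) + (739282 - 929972)/(191327/(-237355) + 2220129)) = sqrt((-515350*1/418800 + 1754832*(584/639)) - 190690/(191327*(-1/237355) + 2220129)) = sqrt((-10307/8376 + 341607296/213) - 190690/(-5171/6415 + 2220129)) = sqrt(317922279545/198232 - 190690/14242122364/6415) = sqrt(317922279545/198232 - 190690*6415/14242122364) = sqrt(317922279545/198232 - 611638175/7121061182) = sqrt(1131971941257296707795/705811100115112) = sqrt(199739590289562881614294365781924510)/352905550057556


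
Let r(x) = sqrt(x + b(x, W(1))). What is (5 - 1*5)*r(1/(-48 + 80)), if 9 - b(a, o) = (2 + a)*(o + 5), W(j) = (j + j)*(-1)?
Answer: 0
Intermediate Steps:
W(j) = -2*j (W(j) = (2*j)*(-1) = -2*j)
b(a, o) = 9 - (2 + a)*(5 + o) (b(a, o) = 9 - (2 + a)*(o + 5) = 9 - (2 + a)*(5 + o))
r(x) = sqrt(3 - 2*x) (r(x) = sqrt(x + (-1 - 5*x - (-4) - x*(-2*1))) = sqrt(x + (-1 - 5*x - 2*(-2) - 1*x*(-2))) = sqrt(x + (-1 - 5*x + 4 + 2*x)) = sqrt(x + (3 - 3*x)) = sqrt(3 - 2*x))
(5 - 1*5)*r(1/(-48 + 80)) = (5 - 1*5)*sqrt(3 - 2/(-48 + 80)) = (5 - 5)*sqrt(3 - 2/32) = 0*sqrt(3 - 2*1/32) = 0*sqrt(3 - 1/16) = 0*sqrt(47/16) = 0*(sqrt(47)/4) = 0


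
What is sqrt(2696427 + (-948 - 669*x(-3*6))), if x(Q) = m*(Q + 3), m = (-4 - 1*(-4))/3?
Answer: sqrt(2695479) ≈ 1641.8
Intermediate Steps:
m = 0 (m = (-4 + 4)*(1/3) = 0*(1/3) = 0)
x(Q) = 0 (x(Q) = 0*(Q + 3) = 0*(3 + Q) = 0)
sqrt(2696427 + (-948 - 669*x(-3*6))) = sqrt(2696427 + (-948 - 669*0)) = sqrt(2696427 + (-948 + 0)) = sqrt(2696427 - 948) = sqrt(2695479)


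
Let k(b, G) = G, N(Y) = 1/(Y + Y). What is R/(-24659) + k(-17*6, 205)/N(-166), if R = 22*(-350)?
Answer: -1678283840/24659 ≈ -68060.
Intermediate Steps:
R = -7700
N(Y) = 1/(2*Y)
R/(-24659) + k(-17*6, 205)/N(-166) = -7700/(-24659) + 205/(((½)/(-166))) = -7700*(-1/24659) + 205/(((½)*(-1/166))) = 7700/24659 + 205/(-1/332) = 7700/24659 + 205*(-332) = 7700/24659 - 68060 = -1678283840/24659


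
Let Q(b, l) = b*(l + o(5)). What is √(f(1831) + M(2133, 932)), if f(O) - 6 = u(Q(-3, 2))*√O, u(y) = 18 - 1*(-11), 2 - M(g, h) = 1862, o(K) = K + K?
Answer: √(-1854 + 29*√1831) ≈ 24.761*I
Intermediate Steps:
o(K) = 2*K
M(g, h) = -1860 (M(g, h) = 2 - 1*1862 = 2 - 1862 = -1860)
Q(b, l) = b*(10 + l) (Q(b, l) = b*(l + 2*5) = b*(l + 10) = b*(10 + l))
u(y) = 29 (u(y) = 18 + 11 = 29)
f(O) = 6 + 29*√O
√(f(1831) + M(2133, 932)) = √((6 + 29*√1831) - 1860) = √(-1854 + 29*√1831)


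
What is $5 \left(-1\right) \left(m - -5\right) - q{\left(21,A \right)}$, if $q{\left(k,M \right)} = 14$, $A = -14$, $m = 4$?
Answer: $-59$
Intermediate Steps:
$5 \left(-1\right) \left(m - -5\right) - q{\left(21,A \right)} = 5 \left(-1\right) \left(4 - -5\right) - 14 = - 5 \left(4 + 5\right) - 14 = \left(-5\right) 9 - 14 = -45 - 14 = -59$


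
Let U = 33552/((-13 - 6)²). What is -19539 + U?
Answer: -7020027/361 ≈ -19446.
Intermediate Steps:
U = 33552/361 (U = 33552/((-19)²) = 33552/361 ≈ 92.942)
-19539 + U = -19539 + 33552/361 = -7020027/361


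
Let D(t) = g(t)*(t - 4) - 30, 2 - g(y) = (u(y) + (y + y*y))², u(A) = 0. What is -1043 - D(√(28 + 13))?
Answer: -4531 + 1392*√41 ≈ 4382.1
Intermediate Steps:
g(y) = 2 - (y + y²)² (g(y) = 2 - (0 + (y + y*y))² = 2 - (0 + (y + y²))² = 2 - (y + y²)²)
D(t) = -30 + (-4 + t)*(2 - t²*(1 + t)²) (D(t) = (2 - t²*(1 + t)²)*(t - 4) - 30 = (2 - t²*(1 + t)²)*(-4 + t) - 30 = (-4 + t)*(2 - t²*(1 + t)²) - 30 = -30 + (-4 + t)*(2 - t²*(1 + t)²))
-1043 - D(√(28 + 13)) = -1043 - (-38 - √(28 + 13)*(-2 + (√(28 + 13))²*(1 + √(28 + 13))²) + 4*(√(28 + 13))²*(1 + √(28 + 13))²) = -1043 - (-38 - √41*(-2 + (√41)²*(1 + √41)²) + 4*(√41)²*(1 + √41)²) = -1043 - (-38 - √41*(-2 + 41*(1 + √41)²) + 4*41*(1 + √41)²) = -1043 - (-38 - √41*(-2 + 41*(1 + √41)²) + 164*(1 + √41)²) = -1043 - (-38 + 164*(1 + √41)² - √41*(-2 + 41*(1 + √41)²)) = -1043 + (38 - 164*(1 + √41)² + √41*(-2 + 41*(1 + √41)²)) = -1005 - 164*(1 + √41)² + √41*(-2 + 41*(1 + √41)²)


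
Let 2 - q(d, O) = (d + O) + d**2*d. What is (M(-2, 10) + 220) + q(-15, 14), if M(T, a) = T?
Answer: 3596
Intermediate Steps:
q(d, O) = 2 - O - d - d**3 (q(d, O) = 2 - ((d + O) + d**2*d) = 2 - ((O + d) + d**3) = 2 - (O + d + d**3) = 2 + (-O - d - d**3) = 2 - O - d - d**3)
(M(-2, 10) + 220) + q(-15, 14) = (-2 + 220) + (2 - 1*14 - 1*(-15) - 1*(-15)**3) = 218 + (2 - 14 + 15 - 1*(-3375)) = 218 + (2 - 14 + 15 + 3375) = 218 + 3378 = 3596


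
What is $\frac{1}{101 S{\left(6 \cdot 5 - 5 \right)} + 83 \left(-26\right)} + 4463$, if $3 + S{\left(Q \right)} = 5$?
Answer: $\frac{8729627}{1956} \approx 4463.0$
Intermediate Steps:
$S{\left(Q \right)} = 2$ ($S{\left(Q \right)} = -3 + 5 = 2$)
$\frac{1}{101 S{\left(6 \cdot 5 - 5 \right)} + 83 \left(-26\right)} + 4463 = \frac{1}{101 \cdot 2 + 83 \left(-26\right)} + 4463 = \frac{1}{202 - 2158} + 4463 = \frac{1}{-1956} + 4463 = - \frac{1}{1956} + 4463 = \frac{8729627}{1956}$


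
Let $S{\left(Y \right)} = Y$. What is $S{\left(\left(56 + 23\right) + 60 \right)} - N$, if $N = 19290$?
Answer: $-19151$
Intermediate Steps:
$S{\left(\left(56 + 23\right) + 60 \right)} - N = \left(\left(56 + 23\right) + 60\right) - 19290 = \left(79 + 60\right) - 19290 = 139 - 19290 = -19151$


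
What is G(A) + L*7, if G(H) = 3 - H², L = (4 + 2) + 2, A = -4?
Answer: 43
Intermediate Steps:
L = 8 (L = 6 + 2 = 8)
G(A) + L*7 = (3 - 1*(-4)²) + 8*7 = (3 - 1*16) + 56 = (3 - 16) + 56 = -13 + 56 = 43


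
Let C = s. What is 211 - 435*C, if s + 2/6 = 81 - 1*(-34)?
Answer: -49669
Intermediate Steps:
s = 344/3 (s = -⅓ + (81 - 1*(-34)) = -⅓ + (81 + 34) = -⅓ + 115 = 344/3 ≈ 114.67)
C = 344/3 ≈ 114.67
211 - 435*C = 211 - 435*344/3 = 211 - 49880 = -49669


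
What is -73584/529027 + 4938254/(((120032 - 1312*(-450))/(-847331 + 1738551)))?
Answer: 291035649092474809/46979713708 ≈ 6.1949e+6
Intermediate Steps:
-73584/529027 + 4938254/(((120032 - 1312*(-450))/(-847331 + 1738551))) = -73584*1/529027 + 4938254/(((120032 + 590400)/891220)) = -73584/529027 + 4938254/((710432*(1/891220))) = -73584/529027 + 4938254/(177608/222805) = -73584/529027 + 4938254*(222805/177608) = -73584/529027 + 550133841235/88804 = 291035649092474809/46979713708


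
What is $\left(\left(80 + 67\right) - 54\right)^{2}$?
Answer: $8649$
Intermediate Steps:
$\left(\left(80 + 67\right) - 54\right)^{2} = \left(147 - 54\right)^{2} = 93^{2} = 8649$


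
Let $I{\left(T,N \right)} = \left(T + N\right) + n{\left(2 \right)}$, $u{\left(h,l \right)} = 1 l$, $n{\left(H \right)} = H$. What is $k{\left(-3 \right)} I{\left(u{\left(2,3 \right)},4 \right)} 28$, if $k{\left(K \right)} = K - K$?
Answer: $0$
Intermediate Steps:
$u{\left(h,l \right)} = l$
$k{\left(K \right)} = 0$
$I{\left(T,N \right)} = 2 + N + T$ ($I{\left(T,N \right)} = \left(T + N\right) + 2 = \left(N + T\right) + 2 = 2 + N + T$)
$k{\left(-3 \right)} I{\left(u{\left(2,3 \right)},4 \right)} 28 = 0 \left(2 + 4 + 3\right) 28 = 0 \cdot 9 \cdot 28 = 0 \cdot 28 = 0$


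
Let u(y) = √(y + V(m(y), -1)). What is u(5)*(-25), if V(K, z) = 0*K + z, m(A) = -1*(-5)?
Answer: -50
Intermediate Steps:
m(A) = 5
V(K, z) = z (V(K, z) = 0 + z = z)
u(y) = √(-1 + y) (u(y) = √(y - 1) = √(-1 + y))
u(5)*(-25) = √(-1 + 5)*(-25) = √4*(-25) = 2*(-25) = -50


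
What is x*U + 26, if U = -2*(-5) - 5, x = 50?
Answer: 276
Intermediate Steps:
U = 5 (U = 10 - 5 = 5)
x*U + 26 = 50*5 + 26 = 250 + 26 = 276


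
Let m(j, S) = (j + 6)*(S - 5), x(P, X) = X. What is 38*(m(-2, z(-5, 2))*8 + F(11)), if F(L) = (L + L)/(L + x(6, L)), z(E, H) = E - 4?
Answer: -16986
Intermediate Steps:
z(E, H) = -4 + E
m(j, S) = (-5 + S)*(6 + j) (m(j, S) = (6 + j)*(-5 + S) = (-5 + S)*(6 + j))
F(L) = 1 (F(L) = (L + L)/(L + L) = (2*L)/((2*L)) = (2*L)*(1/(2*L)) = 1)
38*(m(-2, z(-5, 2))*8 + F(11)) = 38*((-30 - 5*(-2) + 6*(-4 - 5) + (-4 - 5)*(-2))*8 + 1) = 38*((-30 + 10 + 6*(-9) - 9*(-2))*8 + 1) = 38*((-30 + 10 - 54 + 18)*8 + 1) = 38*(-56*8 + 1) = 38*(-448 + 1) = 38*(-447) = -16986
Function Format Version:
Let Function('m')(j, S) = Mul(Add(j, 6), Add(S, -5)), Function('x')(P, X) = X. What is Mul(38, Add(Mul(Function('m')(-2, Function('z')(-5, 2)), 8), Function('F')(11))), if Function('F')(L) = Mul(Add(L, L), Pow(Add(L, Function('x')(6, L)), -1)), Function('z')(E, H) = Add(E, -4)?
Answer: -16986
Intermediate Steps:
Function('z')(E, H) = Add(-4, E)
Function('m')(j, S) = Mul(Add(-5, S), Add(6, j)) (Function('m')(j, S) = Mul(Add(6, j), Add(-5, S)) = Mul(Add(-5, S), Add(6, j)))
Function('F')(L) = 1 (Function('F')(L) = Mul(Add(L, L), Pow(Add(L, L), -1)) = Mul(Mul(2, L), Pow(Mul(2, L), -1)) = Mul(Mul(2, L), Mul(Rational(1, 2), Pow(L, -1))) = 1)
Mul(38, Add(Mul(Function('m')(-2, Function('z')(-5, 2)), 8), Function('F')(11))) = Mul(38, Add(Mul(Add(-30, Mul(-5, -2), Mul(6, Add(-4, -5)), Mul(Add(-4, -5), -2)), 8), 1)) = Mul(38, Add(Mul(Add(-30, 10, Mul(6, -9), Mul(-9, -2)), 8), 1)) = Mul(38, Add(Mul(Add(-30, 10, -54, 18), 8), 1)) = Mul(38, Add(Mul(-56, 8), 1)) = Mul(38, Add(-448, 1)) = Mul(38, -447) = -16986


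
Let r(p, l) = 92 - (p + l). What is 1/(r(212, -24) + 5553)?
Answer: 1/5457 ≈ 0.00018325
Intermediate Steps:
r(p, l) = 92 - l - p (r(p, l) = 92 - (l + p) = 92 + (-l - p) = 92 - l - p)
1/(r(212, -24) + 5553) = 1/((92 - 1*(-24) - 1*212) + 5553) = 1/((92 + 24 - 212) + 5553) = 1/(-96 + 5553) = 1/5457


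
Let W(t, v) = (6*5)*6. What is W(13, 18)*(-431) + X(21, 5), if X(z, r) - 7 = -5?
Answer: -77578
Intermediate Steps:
W(t, v) = 180 (W(t, v) = 30*6 = 180)
X(z, r) = 2 (X(z, r) = 7 - 5 = 2)
W(13, 18)*(-431) + X(21, 5) = 180*(-431) + 2 = -77580 + 2 = -77578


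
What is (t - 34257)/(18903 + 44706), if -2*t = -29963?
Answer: -38551/127218 ≈ -0.30303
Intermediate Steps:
t = 29963/2 (t = -½*(-29963) = 29963/2 ≈ 14982.)
(t - 34257)/(18903 + 44706) = (29963/2 - 34257)/(18903 + 44706) = -38551/2/63609 = -38551/2*1/63609 = -38551/127218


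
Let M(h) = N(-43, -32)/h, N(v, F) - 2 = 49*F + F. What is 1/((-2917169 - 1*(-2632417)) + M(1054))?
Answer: -31/8827359 ≈ -3.5118e-6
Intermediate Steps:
N(v, F) = 2 + 50*F (N(v, F) = 2 + (49*F + F) = 2 + 50*F)
M(h) = -1598/h (M(h) = (2 + 50*(-32))/h = (2 - 1600)/h = -1598/h)
1/((-2917169 - 1*(-2632417)) + M(1054)) = 1/((-2917169 - 1*(-2632417)) - 1598/1054) = 1/((-2917169 + 2632417) - 1598*1/1054) = 1/(-284752 - 47/31) = 1/(-8827359/31) = -31/8827359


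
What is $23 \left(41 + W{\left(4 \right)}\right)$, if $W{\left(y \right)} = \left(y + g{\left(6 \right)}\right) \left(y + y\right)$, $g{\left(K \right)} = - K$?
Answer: $575$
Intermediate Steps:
$W{\left(y \right)} = 2 y \left(-6 + y\right)$ ($W{\left(y \right)} = \left(y - 6\right) \left(y + y\right) = \left(y - 6\right) 2 y = \left(-6 + y\right) 2 y = 2 y \left(-6 + y\right)$)
$23 \left(41 + W{\left(4 \right)}\right) = 23 \left(41 + 2 \cdot 4 \left(-6 + 4\right)\right) = 23 \left(41 + 2 \cdot 4 \left(-2\right)\right) = 23 \left(41 - 16\right) = 23 \cdot 25 = 575$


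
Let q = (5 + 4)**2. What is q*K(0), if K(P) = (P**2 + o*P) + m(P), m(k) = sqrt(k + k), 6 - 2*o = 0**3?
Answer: 0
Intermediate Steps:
o = 3 (o = 3 - 1/2*0**3 = 3 - 1/2*0 = 3 + 0 = 3)
m(k) = sqrt(2)*sqrt(k) (m(k) = sqrt(2*k) = sqrt(2)*sqrt(k))
q = 81 (q = 9**2 = 81)
K(P) = P**2 + 3*P + sqrt(2)*sqrt(P) (K(P) = (P**2 + 3*P) + sqrt(2)*sqrt(P) = P**2 + 3*P + sqrt(2)*sqrt(P))
q*K(0) = 81*(0**2 + 3*0 + sqrt(2)*sqrt(0)) = 81*(0 + 0 + sqrt(2)*0) = 81*(0 + 0 + 0) = 81*0 = 0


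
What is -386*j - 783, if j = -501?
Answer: 192603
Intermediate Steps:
-386*j - 783 = -386*(-501) - 783 = 193386 - 783 = 192603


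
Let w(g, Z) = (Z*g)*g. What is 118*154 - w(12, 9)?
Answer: 16876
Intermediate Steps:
w(g, Z) = Z*g²
118*154 - w(12, 9) = 118*154 - 9*12² = 18172 - 9*144 = 18172 - 1*1296 = 18172 - 1296 = 16876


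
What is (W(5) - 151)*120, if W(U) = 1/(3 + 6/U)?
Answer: -126640/7 ≈ -18091.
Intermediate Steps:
(W(5) - 151)*120 = ((1/3)*5/(2 + 5) - 151)*120 = ((1/3)*5/7 - 151)*120 = ((1/3)*5*(1/7) - 151)*120 = (5/21 - 151)*120 = -3166/21*120 = -126640/7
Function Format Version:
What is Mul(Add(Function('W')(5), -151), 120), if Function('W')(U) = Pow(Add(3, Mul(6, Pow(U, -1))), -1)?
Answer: Rational(-126640, 7) ≈ -18091.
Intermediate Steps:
Mul(Add(Function('W')(5), -151), 120) = Mul(Add(Mul(Rational(1, 3), 5, Pow(Add(2, 5), -1)), -151), 120) = Mul(Add(Mul(Rational(1, 3), 5, Pow(7, -1)), -151), 120) = Mul(Add(Mul(Rational(1, 3), 5, Rational(1, 7)), -151), 120) = Mul(Add(Rational(5, 21), -151), 120) = Mul(Rational(-3166, 21), 120) = Rational(-126640, 7)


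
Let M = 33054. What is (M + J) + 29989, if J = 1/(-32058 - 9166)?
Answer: 2598884631/41224 ≈ 63043.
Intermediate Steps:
J = -1/41224 (J = 1/(-41224) = -1/41224 ≈ -2.4258e-5)
(M + J) + 29989 = (33054 - 1/41224) + 29989 = 1362618095/41224 + 29989 = 2598884631/41224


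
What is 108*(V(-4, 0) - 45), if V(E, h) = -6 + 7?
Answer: -4752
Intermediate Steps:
V(E, h) = 1
108*(V(-4, 0) - 45) = 108*(1 - 45) = 108*(-44) = -4752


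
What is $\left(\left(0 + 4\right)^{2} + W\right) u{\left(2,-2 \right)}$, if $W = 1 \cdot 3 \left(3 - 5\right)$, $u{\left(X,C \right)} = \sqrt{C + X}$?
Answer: $0$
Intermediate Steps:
$W = -6$ ($W = 3 \left(3 - 5\right) = 3 \left(-2\right) = -6$)
$\left(\left(0 + 4\right)^{2} + W\right) u{\left(2,-2 \right)} = \left(\left(0 + 4\right)^{2} - 6\right) \sqrt{-2 + 2} = \left(4^{2} - 6\right) \sqrt{0} = \left(16 - 6\right) 0 = 10 \cdot 0 = 0$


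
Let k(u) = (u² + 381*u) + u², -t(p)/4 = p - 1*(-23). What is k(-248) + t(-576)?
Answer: 30732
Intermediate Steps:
t(p) = -92 - 4*p (t(p) = -4*(p - 1*(-23)) = -4*(p + 23) = -4*(23 + p) = -92 - 4*p)
k(u) = 2*u² + 381*u
k(-248) + t(-576) = -248*(381 + 2*(-248)) + (-92 - 4*(-576)) = -248*(381 - 496) + (-92 + 2304) = -248*(-115) + 2212 = 28520 + 2212 = 30732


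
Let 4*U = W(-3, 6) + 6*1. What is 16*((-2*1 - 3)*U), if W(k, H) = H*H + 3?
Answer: -900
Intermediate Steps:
W(k, H) = 3 + H² (W(k, H) = H² + 3 = 3 + H²)
U = 45/4 (U = ((3 + 6²) + 6*1)/4 = ((3 + 36) + 6)/4 = (39 + 6)/4 = (¼)*45 = 45/4 ≈ 11.250)
16*((-2*1 - 3)*U) = 16*((-2*1 - 3)*(45/4)) = 16*((-2 - 3)*(45/4)) = 16*(-5*45/4) = 16*(-225/4) = -900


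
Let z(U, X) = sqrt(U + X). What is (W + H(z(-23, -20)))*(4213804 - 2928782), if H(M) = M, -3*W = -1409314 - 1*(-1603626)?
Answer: -249695194864/3 + 1285022*I*sqrt(43) ≈ -8.3232e+10 + 8.4264e+6*I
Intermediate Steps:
W = -194312/3 (W = -(-1409314 - 1*(-1603626))/3 = -(-1409314 + 1603626)/3 = -1/3*194312 = -194312/3 ≈ -64771.)
(W + H(z(-23, -20)))*(4213804 - 2928782) = (-194312/3 + sqrt(-23 - 20))*(4213804 - 2928782) = (-194312/3 + sqrt(-43))*1285022 = (-194312/3 + I*sqrt(43))*1285022 = -249695194864/3 + 1285022*I*sqrt(43)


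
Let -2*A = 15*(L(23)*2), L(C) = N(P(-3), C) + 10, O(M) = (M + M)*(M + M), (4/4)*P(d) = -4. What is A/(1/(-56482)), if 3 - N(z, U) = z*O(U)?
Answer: 7181968710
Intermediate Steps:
P(d) = -4
O(M) = 4*M² (O(M) = (2*M)*(2*M) = 4*M²)
N(z, U) = 3 - 4*z*U² (N(z, U) = 3 - z*4*U² = 3 - 4*z*U²)
L(C) = 13 + 16*C² (L(C) = (3 - 4*(-4)*C²) + 10 = (3 + 16*C²) + 10 = 13 + 16*C²)
A = -127155 (A = -15*(13 + 16*23²)*2/2 = -15*(13 + 16*529)*2/2 = -15*(13 + 8464)*2/2 = -15*8477*2/2 = -15*16954/2 = -½*254310 = -127155)
A/(1/(-56482)) = -127155/(1/(-56482)) = -127155/(-1/56482) = -127155*(-56482) = 7181968710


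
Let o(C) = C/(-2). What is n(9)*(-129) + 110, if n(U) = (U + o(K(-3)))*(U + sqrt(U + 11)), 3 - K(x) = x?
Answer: -6856 - 1548*sqrt(5) ≈ -10317.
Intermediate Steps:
K(x) = 3 - x
o(C) = -C/2 (o(C) = C*(-1/2) = -C/2)
n(U) = (-3 + U)*(U + sqrt(11 + U)) (n(U) = (U - (3 - 1*(-3))/2)*(U + sqrt(U + 11)) = (U - (3 + 3)/2)*(U + sqrt(11 + U)) = (U - 1/2*6)*(U + sqrt(11 + U)) = (U - 3)*(U + sqrt(11 + U)) = (-3 + U)*(U + sqrt(11 + U)))
n(9)*(-129) + 110 = (9**2 - 3*9 - 3*sqrt(11 + 9) + 9*sqrt(11 + 9))*(-129) + 110 = (81 - 27 - 6*sqrt(5) + 9*sqrt(20))*(-129) + 110 = (81 - 27 - 6*sqrt(5) + 9*(2*sqrt(5)))*(-129) + 110 = (81 - 27 - 6*sqrt(5) + 18*sqrt(5))*(-129) + 110 = (54 + 12*sqrt(5))*(-129) + 110 = (-6966 - 1548*sqrt(5)) + 110 = -6856 - 1548*sqrt(5)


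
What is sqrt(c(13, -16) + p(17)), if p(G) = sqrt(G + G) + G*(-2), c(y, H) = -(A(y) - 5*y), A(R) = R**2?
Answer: sqrt(-138 + sqrt(34)) ≈ 11.496*I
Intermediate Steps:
c(y, H) = -y**2 + 5*y (c(y, H) = -(y**2 - 5*y) = -y**2 + 5*y)
p(G) = -2*G + sqrt(2)*sqrt(G) (p(G) = sqrt(2*G) - 2*G = sqrt(2)*sqrt(G) - 2*G = -2*G + sqrt(2)*sqrt(G))
sqrt(c(13, -16) + p(17)) = sqrt(13*(5 - 1*13) + (-2*17 + sqrt(2)*sqrt(17))) = sqrt(13*(5 - 13) + (-34 + sqrt(34))) = sqrt(13*(-8) + (-34 + sqrt(34))) = sqrt(-104 + (-34 + sqrt(34))) = sqrt(-138 + sqrt(34))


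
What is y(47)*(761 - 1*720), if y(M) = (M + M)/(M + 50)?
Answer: 3854/97 ≈ 39.732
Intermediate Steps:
y(M) = 2*M/(50 + M) (y(M) = (2*M)/(50 + M) = 2*M/(50 + M))
y(47)*(761 - 1*720) = (2*47/(50 + 47))*(761 - 1*720) = (2*47/97)*(761 - 720) = (2*47*(1/97))*41 = (94/97)*41 = 3854/97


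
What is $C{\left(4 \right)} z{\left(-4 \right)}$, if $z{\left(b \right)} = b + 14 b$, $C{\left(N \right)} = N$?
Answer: $-240$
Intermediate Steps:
$z{\left(b \right)} = 15 b$
$C{\left(4 \right)} z{\left(-4 \right)} = 4 \cdot 15 \left(-4\right) = 4 \left(-60\right) = -240$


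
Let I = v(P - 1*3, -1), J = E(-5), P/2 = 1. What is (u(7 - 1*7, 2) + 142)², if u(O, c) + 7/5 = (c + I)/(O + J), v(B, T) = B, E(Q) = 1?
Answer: 501264/25 ≈ 20051.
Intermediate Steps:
P = 2 (P = 2*1 = 2)
J = 1
I = -1 (I = 2 - 1*3 = 2 - 3 = -1)
u(O, c) = -7/5 + (-1 + c)/(1 + O) (u(O, c) = -7/5 + (c - 1)/(O + 1) = -7/5 + (-1 + c)/(1 + O))
(u(7 - 1*7, 2) + 142)² = ((-12 - 7*(7 - 1*7) + 5*2)/(5*(1 + (7 - 1*7))) + 142)² = ((-12 - 7*(7 - 7) + 10)/(5*(1 + (7 - 7))) + 142)² = ((-12 - 7*0 + 10)/(5*(1 + 0)) + 142)² = ((⅕)*(-12 + 0 + 10)/1 + 142)² = ((⅕)*1*(-2) + 142)² = (-⅖ + 142)² = (708/5)² = 501264/25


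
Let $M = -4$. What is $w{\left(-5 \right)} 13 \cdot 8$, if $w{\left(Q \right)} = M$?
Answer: $-416$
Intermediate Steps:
$w{\left(Q \right)} = -4$
$w{\left(-5 \right)} 13 \cdot 8 = \left(-4\right) 13 \cdot 8 = \left(-52\right) 8 = -416$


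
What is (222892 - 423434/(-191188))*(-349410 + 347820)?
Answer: -16939342904175/47797 ≈ -3.5440e+8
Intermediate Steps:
(222892 - 423434/(-191188))*(-349410 + 347820) = (222892 - 423434*(-1/191188))*(-1590) = (222892 + 211717/95594)*(-1590) = (21307349565/95594)*(-1590) = -16939342904175/47797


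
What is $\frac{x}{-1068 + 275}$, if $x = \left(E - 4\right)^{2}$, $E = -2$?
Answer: $- \frac{36}{793} \approx -0.045397$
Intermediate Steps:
$x = 36$ ($x = \left(-2 - 4\right)^{2} = \left(-6\right)^{2} = 36$)
$\frac{x}{-1068 + 275} = \frac{1}{-1068 + 275} \cdot 36 = \frac{1}{-793} \cdot 36 = \left(- \frac{1}{793}\right) 36 = - \frac{36}{793}$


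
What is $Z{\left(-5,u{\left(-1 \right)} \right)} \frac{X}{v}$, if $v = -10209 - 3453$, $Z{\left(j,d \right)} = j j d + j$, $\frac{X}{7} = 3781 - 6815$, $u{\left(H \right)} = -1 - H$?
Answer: $- \frac{53095}{6831} \approx -7.7727$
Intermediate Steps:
$X = -21238$ ($X = 7 \left(3781 - 6815\right) = 7 \left(-3034\right) = -21238$)
$Z{\left(j,d \right)} = j + d j^{2}$ ($Z{\left(j,d \right)} = j^{2} d + j = d j^{2} + j = j + d j^{2}$)
$v = -13662$
$Z{\left(-5,u{\left(-1 \right)} \right)} \frac{X}{v} = - 5 \left(1 + \left(-1 - -1\right) \left(-5\right)\right) \left(- \frac{21238}{-13662}\right) = - 5 \left(1 + \left(-1 + 1\right) \left(-5\right)\right) \left(\left(-21238\right) \left(- \frac{1}{13662}\right)\right) = - 5 \left(1 + 0 \left(-5\right)\right) \frac{10619}{6831} = - 5 \left(1 + 0\right) \frac{10619}{6831} = \left(-5\right) 1 \cdot \frac{10619}{6831} = \left(-5\right) \frac{10619}{6831} = - \frac{53095}{6831}$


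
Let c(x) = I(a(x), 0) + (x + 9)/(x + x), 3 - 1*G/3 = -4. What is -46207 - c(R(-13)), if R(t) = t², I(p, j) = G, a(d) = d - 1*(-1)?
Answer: -7812621/169 ≈ -46229.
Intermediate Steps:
a(d) = 1 + d (a(d) = d + 1 = 1 + d)
G = 21 (G = 9 - 3*(-4) = 9 + 12 = 21)
I(p, j) = 21
c(x) = 21 + (9 + x)/(2*x) (c(x) = 21 + (x + 9)/(x + x) = 21 + (9 + x)/((2*x)) = 21 + (9 + x)*(1/(2*x)) = 21 + (9 + x)/(2*x))
-46207 - c(R(-13)) = -46207 - (9 + 43*(-13)²)/(2*((-13)²)) = -46207 - (9 + 43*169)/(2*169) = -46207 - (9 + 7267)/(2*169) = -46207 - 7276/(2*169) = -46207 - 1*3638/169 = -46207 - 3638/169 = -7812621/169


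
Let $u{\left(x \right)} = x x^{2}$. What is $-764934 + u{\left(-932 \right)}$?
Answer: $-810322502$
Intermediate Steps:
$u{\left(x \right)} = x^{3}$
$-764934 + u{\left(-932 \right)} = -764934 + \left(-932\right)^{3} = -764934 - 809557568 = -810322502$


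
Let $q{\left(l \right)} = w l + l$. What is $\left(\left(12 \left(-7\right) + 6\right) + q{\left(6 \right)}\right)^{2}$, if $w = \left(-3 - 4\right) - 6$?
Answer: $22500$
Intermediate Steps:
$w = -13$ ($w = -7 - 6 = -13$)
$q{\left(l \right)} = - 12 l$ ($q{\left(l \right)} = - 13 l + l = - 12 l$)
$\left(\left(12 \left(-7\right) + 6\right) + q{\left(6 \right)}\right)^{2} = \left(\left(12 \left(-7\right) + 6\right) - 72\right)^{2} = \left(\left(-84 + 6\right) - 72\right)^{2} = \left(-78 - 72\right)^{2} = \left(-150\right)^{2} = 22500$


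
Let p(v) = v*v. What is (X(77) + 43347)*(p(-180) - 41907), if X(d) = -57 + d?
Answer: -412290069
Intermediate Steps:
p(v) = v²
(X(77) + 43347)*(p(-180) - 41907) = ((-57 + 77) + 43347)*((-180)² - 41907) = (20 + 43347)*(32400 - 41907) = 43367*(-9507) = -412290069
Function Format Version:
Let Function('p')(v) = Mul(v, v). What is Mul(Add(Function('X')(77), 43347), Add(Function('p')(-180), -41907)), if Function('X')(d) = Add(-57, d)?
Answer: -412290069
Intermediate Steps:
Function('p')(v) = Pow(v, 2)
Mul(Add(Function('X')(77), 43347), Add(Function('p')(-180), -41907)) = Mul(Add(Add(-57, 77), 43347), Add(Pow(-180, 2), -41907)) = Mul(Add(20, 43347), Add(32400, -41907)) = Mul(43367, -9507) = -412290069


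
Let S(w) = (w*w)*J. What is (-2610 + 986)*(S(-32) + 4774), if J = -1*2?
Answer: -4427024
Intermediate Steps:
J = -2
S(w) = -2*w**2 (S(w) = (w*w)*(-2) = w**2*(-2) = -2*w**2)
(-2610 + 986)*(S(-32) + 4774) = (-2610 + 986)*(-2*(-32)**2 + 4774) = -1624*(-2*1024 + 4774) = -1624*(-2048 + 4774) = -1624*2726 = -4427024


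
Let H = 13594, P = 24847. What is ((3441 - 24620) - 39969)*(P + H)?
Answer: -2350590268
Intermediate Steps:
((3441 - 24620) - 39969)*(P + H) = ((3441 - 24620) - 39969)*(24847 + 13594) = (-21179 - 39969)*38441 = -61148*38441 = -2350590268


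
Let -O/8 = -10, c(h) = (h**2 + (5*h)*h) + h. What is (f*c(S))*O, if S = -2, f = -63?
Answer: -110880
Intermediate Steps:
c(h) = h + 6*h**2 (c(h) = (h**2 + 5*h**2) + h = 6*h**2 + h = h + 6*h**2)
O = 80 (O = -8*(-10) = 80)
(f*c(S))*O = -(-126)*(1 + 6*(-2))*80 = -(-126)*(1 - 12)*80 = -(-126)*(-11)*80 = -63*22*80 = -1386*80 = -110880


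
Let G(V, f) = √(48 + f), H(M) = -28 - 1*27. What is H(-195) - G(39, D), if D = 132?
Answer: -55 - 6*√5 ≈ -68.416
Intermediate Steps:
H(M) = -55 (H(M) = -28 - 27 = -55)
H(-195) - G(39, D) = -55 - √(48 + 132) = -55 - √180 = -55 - 6*√5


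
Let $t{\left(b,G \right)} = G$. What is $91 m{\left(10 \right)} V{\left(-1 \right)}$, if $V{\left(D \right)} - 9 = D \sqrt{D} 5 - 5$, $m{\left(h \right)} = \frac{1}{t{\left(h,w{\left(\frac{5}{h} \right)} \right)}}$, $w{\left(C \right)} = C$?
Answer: $728 - 910 i \approx 728.0 - 910.0 i$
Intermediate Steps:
$m{\left(h \right)} = \frac{h}{5}$ ($m{\left(h \right)} = \frac{1}{5 \frac{1}{h}} = \frac{h}{5}$)
$V{\left(D \right)} = 4 + 5 D^{\frac{3}{2}}$ ($V{\left(D \right)} = 9 + \left(D \sqrt{D} 5 - 5\right) = 9 + \left(D^{\frac{3}{2}} \cdot 5 - 5\right) = 9 + \left(5 D^{\frac{3}{2}} - 5\right) = 9 + \left(-5 + 5 D^{\frac{3}{2}}\right) = 4 + 5 D^{\frac{3}{2}}$)
$91 m{\left(10 \right)} V{\left(-1 \right)} = 91 \cdot \frac{1}{5} \cdot 10 \left(4 + 5 \left(-1\right)^{\frac{3}{2}}\right) = 91 \cdot 2 \left(4 + 5 \left(- i\right)\right) = 182 \left(4 - 5 i\right) = 728 - 910 i$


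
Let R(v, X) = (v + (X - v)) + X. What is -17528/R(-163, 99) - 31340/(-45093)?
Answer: -130697464/1488069 ≈ -87.830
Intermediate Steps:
R(v, X) = 2*X (R(v, X) = X + X = 2*X)
-17528/R(-163, 99) - 31340/(-45093) = -17528/(2*99) - 31340/(-45093) = -17528/198 - 31340*(-1/45093) = -17528*1/198 + 31340/45093 = -8764/99 + 31340/45093 = -130697464/1488069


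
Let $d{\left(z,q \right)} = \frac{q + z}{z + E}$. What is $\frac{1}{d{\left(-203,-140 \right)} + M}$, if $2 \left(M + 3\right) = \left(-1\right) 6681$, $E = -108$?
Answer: $- \frac{622}{2078971} \approx -0.00029919$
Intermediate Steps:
$M = - \frac{6687}{2}$ ($M = -3 + \frac{\left(-1\right) 6681}{2} = -3 + \frac{1}{2} \left(-6681\right) = -3 - \frac{6681}{2} = - \frac{6687}{2} \approx -3343.5$)
$d{\left(z,q \right)} = \frac{q + z}{-108 + z}$ ($d{\left(z,q \right)} = \frac{q + z}{z - 108} = \frac{q + z}{-108 + z}$)
$\frac{1}{d{\left(-203,-140 \right)} + M} = \frac{1}{\frac{-140 - 203}{-108 - 203} - \frac{6687}{2}} = \frac{1}{\frac{1}{-311} \left(-343\right) - \frac{6687}{2}} = \frac{1}{\left(- \frac{1}{311}\right) \left(-343\right) - \frac{6687}{2}} = \frac{1}{\frac{343}{311} - \frac{6687}{2}} = \frac{1}{- \frac{2078971}{622}} = - \frac{622}{2078971}$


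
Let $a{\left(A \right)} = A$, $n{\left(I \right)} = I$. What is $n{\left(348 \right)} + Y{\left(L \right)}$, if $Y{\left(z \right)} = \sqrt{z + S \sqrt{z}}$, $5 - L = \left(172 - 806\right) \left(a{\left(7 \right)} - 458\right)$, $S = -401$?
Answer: $348 + \sqrt{-285929 - 401 i \sqrt{285929}} \approx 537.04 - 567.15 i$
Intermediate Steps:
$L = -285929$ ($L = 5 - \left(172 - 806\right) \left(7 - 458\right) = 5 - \left(172 - 806\right) \left(-451\right) = 5 - \left(-634\right) \left(-451\right) = 5 - 285934 = -285929$)
$Y{\left(z \right)} = \sqrt{z - 401 \sqrt{z}}$
$n{\left(348 \right)} + Y{\left(L \right)} = 348 + \sqrt{-285929 - 401 \sqrt{-285929}} = 348 + \sqrt{-285929 - 401 i \sqrt{285929}}$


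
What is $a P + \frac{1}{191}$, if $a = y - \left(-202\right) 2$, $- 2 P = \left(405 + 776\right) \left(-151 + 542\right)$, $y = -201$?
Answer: $- \frac{17904246981}{382} \approx -4.687 \cdot 10^{7}$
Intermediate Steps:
$P = - \frac{461771}{2}$ ($P = - \frac{\left(405 + 776\right) \left(-151 + 542\right)}{2} = - \frac{1181 \cdot 391}{2} = \left(- \frac{1}{2}\right) 461771 = - \frac{461771}{2} \approx -2.3089 \cdot 10^{5}$)
$a = 203$ ($a = -201 - \left(-202\right) 2 = -201 - -404 = -201 + 404 = 203$)
$a P + \frac{1}{191} = 203 \left(- \frac{461771}{2}\right) + \frac{1}{191} = - \frac{93739513}{2} + \frac{1}{191} = - \frac{17904246981}{382}$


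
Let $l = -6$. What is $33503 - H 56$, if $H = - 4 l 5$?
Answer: $26783$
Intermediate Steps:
$H = 120$ ($H = \left(-4\right) \left(-6\right) 5 = 24 \cdot 5 = 120$)
$33503 - H 56 = 33503 - 120 \cdot 56 = 33503 - 6720 = 26783$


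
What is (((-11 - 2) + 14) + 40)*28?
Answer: 1148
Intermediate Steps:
(((-11 - 2) + 14) + 40)*28 = ((-13 + 14) + 40)*28 = (1 + 40)*28 = 41*28 = 1148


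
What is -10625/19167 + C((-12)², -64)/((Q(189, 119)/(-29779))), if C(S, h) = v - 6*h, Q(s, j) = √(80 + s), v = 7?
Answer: -10625/19167 - 11643589*√269/269 ≈ -7.0992e+5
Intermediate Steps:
C(S, h) = 7 - 6*h
-10625/19167 + C((-12)², -64)/((Q(189, 119)/(-29779))) = -10625/19167 + (7 - 6*(-64))/((√(80 + 189)/(-29779))) = -10625*1/19167 + (7 + 384)/((√269*(-1/29779))) = -10625/19167 + 391/((-√269/29779)) = -10625/19167 + 391*(-29779*√269/269) = -10625/19167 - 11643589*√269/269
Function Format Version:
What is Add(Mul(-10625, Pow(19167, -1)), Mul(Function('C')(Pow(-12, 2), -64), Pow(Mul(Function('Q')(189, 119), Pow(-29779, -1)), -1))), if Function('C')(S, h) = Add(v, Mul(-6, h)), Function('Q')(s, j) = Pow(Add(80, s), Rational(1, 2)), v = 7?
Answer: Add(Rational(-10625, 19167), Mul(Rational(-11643589, 269), Pow(269, Rational(1, 2)))) ≈ -7.0992e+5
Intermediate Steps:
Function('C')(S, h) = Add(7, Mul(-6, h))
Add(Mul(-10625, Pow(19167, -1)), Mul(Function('C')(Pow(-12, 2), -64), Pow(Mul(Function('Q')(189, 119), Pow(-29779, -1)), -1))) = Add(Mul(-10625, Pow(19167, -1)), Mul(Add(7, Mul(-6, -64)), Pow(Mul(Pow(Add(80, 189), Rational(1, 2)), Pow(-29779, -1)), -1))) = Add(Mul(-10625, Rational(1, 19167)), Mul(Add(7, 384), Pow(Mul(Pow(269, Rational(1, 2)), Rational(-1, 29779)), -1))) = Add(Rational(-10625, 19167), Mul(391, Pow(Mul(Rational(-1, 29779), Pow(269, Rational(1, 2))), -1))) = Add(Rational(-10625, 19167), Mul(391, Mul(Rational(-29779, 269), Pow(269, Rational(1, 2))))) = Add(Rational(-10625, 19167), Mul(Rational(-11643589, 269), Pow(269, Rational(1, 2))))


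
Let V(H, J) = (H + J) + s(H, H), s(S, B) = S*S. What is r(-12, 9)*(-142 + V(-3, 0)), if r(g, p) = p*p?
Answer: -11016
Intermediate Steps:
s(S, B) = S²
V(H, J) = H + J + H² (V(H, J) = (H + J) + H² = H + J + H²)
r(g, p) = p²
r(-12, 9)*(-142 + V(-3, 0)) = 9²*(-142 + (-3 + 0 + (-3)²)) = 81*(-142 + (-3 + 0 + 9)) = 81*(-142 + 6) = 81*(-136) = -11016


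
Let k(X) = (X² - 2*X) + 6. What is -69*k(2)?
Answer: -414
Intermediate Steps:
k(X) = 6 + X² - 2*X
-69*k(2) = -69*(6 + 2² - 2*2) = -69*(6 + 4 - 4) = -69*6 = -414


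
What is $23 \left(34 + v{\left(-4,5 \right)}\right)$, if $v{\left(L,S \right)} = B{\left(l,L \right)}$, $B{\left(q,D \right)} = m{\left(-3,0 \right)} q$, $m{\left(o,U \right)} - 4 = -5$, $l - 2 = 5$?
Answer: $621$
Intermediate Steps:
$l = 7$ ($l = 2 + 5 = 7$)
$m{\left(o,U \right)} = -1$ ($m{\left(o,U \right)} = 4 - 5 = -1$)
$B{\left(q,D \right)} = - q$
$v{\left(L,S \right)} = -7$ ($v{\left(L,S \right)} = \left(-1\right) 7 = -7$)
$23 \left(34 + v{\left(-4,5 \right)}\right) = 23 \left(34 - 7\right) = 23 \cdot 27 = 621$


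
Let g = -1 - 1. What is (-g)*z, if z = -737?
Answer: -1474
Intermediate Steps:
g = -2
(-g)*z = -1*(-2)*(-737) = 2*(-737) = -1474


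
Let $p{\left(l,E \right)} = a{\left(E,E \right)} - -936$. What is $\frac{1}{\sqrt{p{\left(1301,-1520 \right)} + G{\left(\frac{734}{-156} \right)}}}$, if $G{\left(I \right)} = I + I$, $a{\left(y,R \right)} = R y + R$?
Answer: $\frac{\sqrt{3513215823}}{90082457} \approx 0.00065798$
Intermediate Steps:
$a{\left(y,R \right)} = R + R y$
$G{\left(I \right)} = 2 I$
$p{\left(l,E \right)} = 936 + E \left(1 + E\right)$ ($p{\left(l,E \right)} = E \left(1 + E\right) - -936 = E \left(1 + E\right) + 936 = 936 + E \left(1 + E\right)$)
$\frac{1}{\sqrt{p{\left(1301,-1520 \right)} + G{\left(\frac{734}{-156} \right)}}} = \frac{1}{\sqrt{\left(936 - 1520 \left(1 - 1520\right)\right) + 2 \frac{734}{-156}}} = \frac{1}{\sqrt{\left(936 - -2308880\right) + 2 \cdot 734 \left(- \frac{1}{156}\right)}} = \frac{1}{\sqrt{\left(936 + 2308880\right) + 2 \left(- \frac{367}{78}\right)}} = \frac{1}{\sqrt{2309816 - \frac{367}{39}}} = \frac{1}{\sqrt{\frac{90082457}{39}}} = \frac{1}{\frac{1}{39} \sqrt{3513215823}} = \frac{\sqrt{3513215823}}{90082457}$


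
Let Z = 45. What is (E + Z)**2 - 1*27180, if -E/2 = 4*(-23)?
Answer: 25261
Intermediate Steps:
E = 184 (E = -8*(-23) = -2*(-92) = 184)
(E + Z)**2 - 1*27180 = (184 + 45)**2 - 1*27180 = 229**2 - 27180 = 52441 - 27180 = 25261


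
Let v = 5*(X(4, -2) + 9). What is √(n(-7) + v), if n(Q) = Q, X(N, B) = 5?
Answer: 3*√7 ≈ 7.9373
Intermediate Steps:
v = 70 (v = 5*(5 + 9) = 5*14 = 70)
√(n(-7) + v) = √(-7 + 70) = √63 = 3*√7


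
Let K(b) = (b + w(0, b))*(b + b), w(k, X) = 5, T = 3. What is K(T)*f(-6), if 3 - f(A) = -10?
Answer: 624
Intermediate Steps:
f(A) = 13 (f(A) = 3 - 1*(-10) = 3 + 10 = 13)
K(b) = 2*b*(5 + b) (K(b) = (b + 5)*(b + b) = (5 + b)*(2*b) = 2*b*(5 + b))
K(T)*f(-6) = (2*3*(5 + 3))*13 = (2*3*8)*13 = 48*13 = 624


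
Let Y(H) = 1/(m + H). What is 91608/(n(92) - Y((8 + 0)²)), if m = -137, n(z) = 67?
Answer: 1671846/1223 ≈ 1367.0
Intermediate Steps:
Y(H) = 1/(-137 + H)
91608/(n(92) - Y((8 + 0)²)) = 91608/(67 - 1/(-137 + (8 + 0)²)) = 91608/(67 - 1/(-137 + 8²)) = 91608/(67 - 1/(-137 + 64)) = 91608/(67 - 1/(-73)) = 91608/(67 - 1*(-1/73)) = 91608/(67 + 1/73) = 91608/(4892/73) = 91608*(73/4892) = 1671846/1223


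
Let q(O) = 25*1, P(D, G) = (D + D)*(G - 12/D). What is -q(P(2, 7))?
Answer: -25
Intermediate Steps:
P(D, G) = 2*D*(G - 12/D) (P(D, G) = (2*D)*(G - 12/D) = 2*D*(G - 12/D))
q(O) = 25
-q(P(2, 7)) = -1*25 = -25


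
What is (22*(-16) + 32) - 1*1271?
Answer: -1591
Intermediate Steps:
(22*(-16) + 32) - 1*1271 = (-352 + 32) - 1271 = -320 - 1271 = -1591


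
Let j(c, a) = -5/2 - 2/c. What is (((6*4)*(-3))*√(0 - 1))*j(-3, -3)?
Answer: 132*I ≈ 132.0*I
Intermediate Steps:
j(c, a) = -5/2 - 2/c (j(c, a) = -5*½ - 2/c = -5/2 - 2/c)
(((6*4)*(-3))*√(0 - 1))*j(-3, -3) = (((6*4)*(-3))*√(0 - 1))*(-5/2 - 2/(-3)) = ((24*(-3))*√(-1))*(-5/2 - 2*(-⅓)) = (-72*I)*(-5/2 + ⅔) = -72*I*(-11/6) = 132*I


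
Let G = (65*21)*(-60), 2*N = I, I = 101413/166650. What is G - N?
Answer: -27297371413/333300 ≈ -81900.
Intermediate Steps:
I = 101413/166650 (I = 101413*(1/166650) = 101413/166650 ≈ 0.60854)
N = 101413/333300 (N = (½)*(101413/166650) = 101413/333300 ≈ 0.30427)
G = -81900 (G = 1365*(-60) = -81900)
G - N = -81900 - 1*101413/333300 = -81900 - 101413/333300 = -27297371413/333300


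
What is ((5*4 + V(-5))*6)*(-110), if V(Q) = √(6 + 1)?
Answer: -13200 - 660*√7 ≈ -14946.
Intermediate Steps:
V(Q) = √7
((5*4 + V(-5))*6)*(-110) = ((5*4 + √7)*6)*(-110) = ((20 + √7)*6)*(-110) = (120 + 6*√7)*(-110) = -13200 - 660*√7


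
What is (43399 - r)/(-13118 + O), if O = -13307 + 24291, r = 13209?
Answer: -15095/1067 ≈ -14.147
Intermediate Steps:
O = 10984
(43399 - r)/(-13118 + O) = (43399 - 1*13209)/(-13118 + 10984) = (43399 - 13209)/(-2134) = 30190*(-1/2134) = -15095/1067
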